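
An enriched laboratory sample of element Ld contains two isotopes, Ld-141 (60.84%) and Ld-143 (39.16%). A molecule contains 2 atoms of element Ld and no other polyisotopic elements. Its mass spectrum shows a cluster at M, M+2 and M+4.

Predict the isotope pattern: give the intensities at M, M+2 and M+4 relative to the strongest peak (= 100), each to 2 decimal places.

Expanding (0.6084 + 0.3916)^2:
P(M) = 0.6084^2 = 0.370151
P(M+2) = 2 × 0.6084^1 × 0.3916^1 = 0.476499
P(M+4) = 0.3916^2 = 0.153351
The M+2 peak is largest (0.476499); scaling to 100 gives 77.68 : 100.00 : 32.18.

77.68 : 100.00 : 32.18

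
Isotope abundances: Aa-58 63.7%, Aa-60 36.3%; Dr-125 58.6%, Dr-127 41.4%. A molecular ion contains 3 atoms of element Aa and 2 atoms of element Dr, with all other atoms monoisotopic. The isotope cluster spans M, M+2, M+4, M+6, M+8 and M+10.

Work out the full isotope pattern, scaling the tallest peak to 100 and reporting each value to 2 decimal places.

25.71 : 80.29 : 100.00 : 62.10 : 19.23 : 2.38

Element Aa pattern (n=3): 0.25847485 : 0.44188244 : 0.25181056 : 0.04783215
Element Dr pattern (n=2): 0.343396 : 0.485208 : 0.171396
Convolve the two distributions (both contribute in 2-u steps):
  M: 0.25847485×0.343396 = 0.088759
  M+2: 0.25847485×0.485208 + 0.44188244×0.343396 = 0.277155
  M+4: 0.25847485×0.171396 + 0.44188244×0.485208 + 0.25181056×0.343396 = 0.345177
  M+6: 0.44188244×0.171396 + 0.25181056×0.485208 + 0.04783215×0.343396 = 0.214343
  M+8: 0.25181056×0.171396 + 0.04783215×0.485208 = 0.066368
  M+10: 0.04783215×0.171396 = 0.008198
Scale to base peak (0.345177) = 100: 25.71 : 80.29 : 100.00 : 62.10 : 19.23 : 2.38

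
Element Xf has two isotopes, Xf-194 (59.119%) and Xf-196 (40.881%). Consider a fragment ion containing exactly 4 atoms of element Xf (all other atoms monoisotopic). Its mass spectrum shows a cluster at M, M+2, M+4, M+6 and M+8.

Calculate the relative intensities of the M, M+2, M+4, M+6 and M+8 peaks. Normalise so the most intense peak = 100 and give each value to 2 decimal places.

34.85 : 96.41 : 100.00 : 46.10 : 7.97

Each Xf atom is independently Xf-194 (p = 0.59119) or Xf-196 (q = 0.40881); the cluster is the binomial expansion (p + q)^4.
P(M) = 0.59119^4 = 0.122154
P(M+2) = 4 × 0.59119^3 × 0.40881^1 = 0.337880
P(M+4) = 6 × 0.59119^2 × 0.40881^2 = 0.350468
P(M+6) = 4 × 0.59119^1 × 0.40881^3 = 0.161567
P(M+8) = 0.40881^4 = 0.027931
The M+4 peak is largest (0.350468); scaling to 100 gives 34.85 : 96.41 : 100.00 : 46.10 : 7.97.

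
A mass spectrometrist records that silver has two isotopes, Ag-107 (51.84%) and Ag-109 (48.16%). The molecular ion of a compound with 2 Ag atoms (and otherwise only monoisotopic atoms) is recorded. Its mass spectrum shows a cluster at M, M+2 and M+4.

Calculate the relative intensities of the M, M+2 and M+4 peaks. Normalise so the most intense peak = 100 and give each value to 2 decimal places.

Expanding (0.5184 + 0.4816)^2:
P(M) = 0.5184^2 = 0.268739
P(M+2) = 2 × 0.5184^1 × 0.4816^1 = 0.499323
P(M+4) = 0.4816^2 = 0.231939
The M+2 peak is largest (0.499323); scaling to 100 gives 53.82 : 100.00 : 46.45.

53.82 : 100.00 : 46.45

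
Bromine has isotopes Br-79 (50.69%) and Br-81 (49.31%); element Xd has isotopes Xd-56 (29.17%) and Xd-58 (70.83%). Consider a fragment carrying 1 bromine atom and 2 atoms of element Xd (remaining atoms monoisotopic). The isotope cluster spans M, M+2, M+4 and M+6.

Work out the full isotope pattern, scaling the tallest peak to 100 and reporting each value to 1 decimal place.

Bromine pattern (n=1): 0.5069 : 0.4931
Element Xd pattern (n=2): 0.08508889 : 0.41322222 : 0.50168889
Convolve the two distributions (both contribute in 2-u steps):
  M: 0.5069×0.08508889 = 0.043132
  M+2: 0.5069×0.41322222 + 0.4931×0.08508889 = 0.251420
  M+4: 0.5069×0.50168889 + 0.4931×0.41322222 = 0.458066
  M+6: 0.4931×0.50168889 = 0.247383
Scale to base peak (0.458066) = 100: 9.4 : 54.9 : 100.0 : 54.0

9.4 : 54.9 : 100.0 : 54.0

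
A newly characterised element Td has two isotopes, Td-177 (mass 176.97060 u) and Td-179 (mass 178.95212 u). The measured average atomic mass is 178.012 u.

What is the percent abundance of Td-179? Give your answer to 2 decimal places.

52.56%

Writing the weighted mean with unknown fraction x of Td-177:
176.97060·x + 178.95212·(1 − x) = 178.012
(176.97060 − 178.95212)·x = 178.012 − 178.95212
x = -0.94012 / -1.98152 = 0.47444 → 47.44% Td-177, 52.56% Td-179.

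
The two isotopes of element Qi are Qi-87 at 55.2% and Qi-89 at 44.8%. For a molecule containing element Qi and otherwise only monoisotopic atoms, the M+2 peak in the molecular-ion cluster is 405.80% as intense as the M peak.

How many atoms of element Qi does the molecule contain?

5

With n Qi atoms, P(M+2)/P(M) = C(n,1)·p^(n−1)q / p^n = n·q/p = n · 0.448/0.552.
n = 4.0580 × 0.552/0.448 = 5.00 ≈ 5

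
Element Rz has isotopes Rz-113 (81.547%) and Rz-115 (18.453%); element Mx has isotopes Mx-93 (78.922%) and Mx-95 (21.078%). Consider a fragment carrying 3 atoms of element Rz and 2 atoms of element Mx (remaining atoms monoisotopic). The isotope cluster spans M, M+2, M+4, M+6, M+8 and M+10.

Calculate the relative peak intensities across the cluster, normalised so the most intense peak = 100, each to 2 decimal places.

Element Rz pattern (n=3): 0.54228047 : 0.36813255 : 0.08330349 : 0.00628349
Element Mx pattern (n=2): 0.62286821 : 0.33270358 : 0.04442821
Convolve the two distributions (both contribute in 2-u steps):
  M: 0.54228047×0.62286821 = 0.337769
  M+2: 0.54228047×0.33270358 + 0.36813255×0.62286821 = 0.409717
  M+4: 0.54228047×0.04442821 + 0.36813255×0.33270358 + 0.08330349×0.62286821 = 0.198459
  M+6: 0.36813255×0.04442821 + 0.08330349×0.33270358 + 0.00628349×0.62286821 = 0.047985
  M+8: 0.08330349×0.04442821 + 0.00628349×0.33270358 = 0.005792
  M+10: 0.00628349×0.04442821 = 0.000279
Scale to base peak (0.409717) = 100: 82.44 : 100.00 : 48.44 : 11.71 : 1.41 : 0.07

82.44 : 100.00 : 48.44 : 11.71 : 1.41 : 0.07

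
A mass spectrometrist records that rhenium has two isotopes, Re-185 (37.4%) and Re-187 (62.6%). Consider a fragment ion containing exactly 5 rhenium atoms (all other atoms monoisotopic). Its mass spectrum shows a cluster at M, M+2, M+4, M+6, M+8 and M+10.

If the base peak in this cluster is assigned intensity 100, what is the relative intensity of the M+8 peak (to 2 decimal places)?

(0.374 + 0.626)^5 gives M 0.0073, M+2 0.0612, M+4 0.2050, M+6 0.3431, M+8 0.2872, M+10 0.0961; the largest is M+6.
P(M+6) = C(5,3) × 0.374^2 × 0.626^3 = 10 × 0.139876 × 0.24531438 = 0.343136 (base)
P(M+8) = C(5,4) × 0.374^1 × 0.626^4 = 5 × 0.3740 × 0.1535668 = 0.287170
Relative intensity = 0.287170 / 0.343136 × 100 = 83.69

83.69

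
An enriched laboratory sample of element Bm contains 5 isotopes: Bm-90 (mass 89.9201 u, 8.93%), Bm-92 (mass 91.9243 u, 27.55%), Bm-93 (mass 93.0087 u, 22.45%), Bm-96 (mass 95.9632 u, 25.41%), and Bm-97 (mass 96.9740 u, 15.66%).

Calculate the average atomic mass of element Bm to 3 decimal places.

93.806 u

Weight each isotope mass by its fractional abundance: 0.0893 × 89.9201 + 0.2755 × 91.9243 + 0.2245 × 93.0087 + 0.2541 × 95.9632 + 0.1566 × 96.9740
= 8.02986 + 25.32514 + 20.88045 + 24.38425 + 15.18613 = 93.80583 u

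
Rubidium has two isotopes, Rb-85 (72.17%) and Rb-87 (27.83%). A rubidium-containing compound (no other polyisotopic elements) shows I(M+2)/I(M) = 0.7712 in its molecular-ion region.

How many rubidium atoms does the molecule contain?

2

With n Rb atoms, P(M+2)/P(M) = C(n,1)·p^(n−1)q / p^n = n·q/p = n · 0.2783/0.7217.
n = 0.7712 × 0.7217/0.2783 = 2.00 ≈ 2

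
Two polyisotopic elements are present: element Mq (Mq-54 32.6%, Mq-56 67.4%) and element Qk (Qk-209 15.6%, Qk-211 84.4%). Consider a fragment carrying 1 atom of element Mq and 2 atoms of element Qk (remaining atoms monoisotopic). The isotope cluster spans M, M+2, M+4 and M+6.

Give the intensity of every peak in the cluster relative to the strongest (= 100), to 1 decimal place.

1.7 : 21.3 : 85.3 : 100.0

Element Mq pattern (n=1): 0.3260 : 0.6740
Element Qk pattern (n=2): 0.024336 : 0.263328 : 0.712336
Convolve the two distributions (both contribute in 2-u steps):
  M: 0.3260×0.024336 = 0.007934
  M+2: 0.3260×0.263328 + 0.6740×0.024336 = 0.102247
  M+4: 0.3260×0.712336 + 0.6740×0.263328 = 0.409705
  M+6: 0.6740×0.712336 = 0.480114
Scale to base peak (0.480114) = 100: 1.7 : 21.3 : 85.3 : 100.0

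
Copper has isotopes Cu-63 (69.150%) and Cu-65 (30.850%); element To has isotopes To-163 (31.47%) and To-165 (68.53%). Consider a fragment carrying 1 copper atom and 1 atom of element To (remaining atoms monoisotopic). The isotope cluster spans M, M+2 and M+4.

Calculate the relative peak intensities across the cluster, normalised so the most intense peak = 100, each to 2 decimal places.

38.11 : 100.00 : 37.03

Copper pattern (n=1): 0.6915 : 0.3085
Element To pattern (n=1): 0.3147 : 0.6853
Convolve the two distributions (both contribute in 2-u steps):
  M: 0.6915×0.3147 = 0.217615
  M+2: 0.6915×0.6853 + 0.3085×0.3147 = 0.570970
  M+4: 0.3085×0.6853 = 0.211415
Scale to base peak (0.570970) = 100: 38.11 : 100.00 : 37.03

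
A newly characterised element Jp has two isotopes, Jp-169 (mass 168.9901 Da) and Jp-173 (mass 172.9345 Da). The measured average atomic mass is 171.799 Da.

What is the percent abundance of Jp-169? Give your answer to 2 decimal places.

28.79%

With x = fraction of Jp-169 (so Jp-173 is 1 − x):
168.9901·x + 172.9345·(1 − x) = 171.799
(168.9901 − 172.9345)·x = 171.799 − 172.9345
x = -1.1355 / -3.9444 = 0.28788 → 28.79% Jp-169, 71.21% Jp-173.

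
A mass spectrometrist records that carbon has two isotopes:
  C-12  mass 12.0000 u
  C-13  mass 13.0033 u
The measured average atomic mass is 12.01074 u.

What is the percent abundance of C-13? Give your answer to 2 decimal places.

1.07%

Writing the weighted mean with unknown fraction x of C-12:
12.0000·x + 13.0033·(1 − x) = 12.01074
(12.0000 − 13.0033)·x = 12.01074 − 13.0033
x = -0.99256 / -1.0033 = 0.98930 → 98.93% C-12, 1.07% C-13.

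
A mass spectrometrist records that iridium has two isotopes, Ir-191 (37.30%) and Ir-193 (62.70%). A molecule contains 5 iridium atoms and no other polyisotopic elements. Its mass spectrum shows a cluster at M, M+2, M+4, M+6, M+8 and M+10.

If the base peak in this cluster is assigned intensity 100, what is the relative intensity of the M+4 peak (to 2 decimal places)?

59.49

(0.3730 + 0.6270)^5 gives M 0.0072, M+2 0.0607, M+4 0.2040, M+6 0.3429, M+8 0.2882, M+10 0.0969; the largest is M+6.
P(M+6) = C(5,3) × 0.3730^2 × 0.6270^3 = 10 × 0.139129 × 0.24649188 = 0.342942 (base)
P(M+4) = C(5,2) × 0.3730^3 × 0.6270^2 = 10 × 0.05189512 × 0.393129 = 0.204015
Relative intensity = 0.204015 / 0.342942 × 100 = 59.49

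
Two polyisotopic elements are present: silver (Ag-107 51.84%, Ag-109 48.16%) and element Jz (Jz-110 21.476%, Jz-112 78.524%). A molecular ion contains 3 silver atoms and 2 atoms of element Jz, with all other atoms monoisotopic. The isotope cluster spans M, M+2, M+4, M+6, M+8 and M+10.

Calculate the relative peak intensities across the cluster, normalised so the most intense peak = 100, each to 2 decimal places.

1.75 : 17.72 : 63.76 : 100.00 : 71.02 : 18.81

Silver pattern (n=3): 0.13931407 : 0.38827347 : 0.36071085 : 0.11170161
Element Jz pattern (n=2): 0.04612186 : 0.33727628 : 0.61660186
Convolve the two distributions (both contribute in 2-u steps):
  M: 0.13931407×0.04612186 = 0.006425
  M+2: 0.13931407×0.33727628 + 0.38827347×0.04612186 = 0.064895
  M+4: 0.13931407×0.61660186 + 0.38827347×0.33727628 + 0.36071085×0.04612186 = 0.233493
  M+6: 0.38827347×0.61660186 + 0.36071085×0.33727628 + 0.11170161×0.04612186 = 0.366221
  M+8: 0.36071085×0.61660186 + 0.11170161×0.33727628 = 0.260089
  M+10: 0.11170161×0.61660186 = 0.068875
Scale to base peak (0.366221) = 100: 1.75 : 17.72 : 63.76 : 100.00 : 71.02 : 18.81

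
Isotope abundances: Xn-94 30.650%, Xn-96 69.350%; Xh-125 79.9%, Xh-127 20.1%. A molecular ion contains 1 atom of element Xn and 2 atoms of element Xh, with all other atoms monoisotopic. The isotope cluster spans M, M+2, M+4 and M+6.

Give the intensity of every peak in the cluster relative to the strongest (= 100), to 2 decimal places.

36.16 : 100.00 : 43.45 : 5.18

Element Xn pattern (n=1): 0.3065 : 0.6935
Element Xh pattern (n=2): 0.638401 : 0.321198 : 0.040401
Convolve the two distributions (both contribute in 2-u steps):
  M: 0.3065×0.638401 = 0.195670
  M+2: 0.3065×0.321198 + 0.6935×0.638401 = 0.541178
  M+4: 0.3065×0.040401 + 0.6935×0.321198 = 0.235134
  M+6: 0.6935×0.040401 = 0.028018
Scale to base peak (0.541178) = 100: 36.16 : 100.00 : 43.45 : 5.18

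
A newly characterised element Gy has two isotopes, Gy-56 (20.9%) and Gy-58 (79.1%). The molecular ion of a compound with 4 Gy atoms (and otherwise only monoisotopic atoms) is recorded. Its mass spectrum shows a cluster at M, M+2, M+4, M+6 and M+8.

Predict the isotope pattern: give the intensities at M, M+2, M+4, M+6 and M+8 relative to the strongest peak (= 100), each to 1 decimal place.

The 4 Gy atoms are independent, so intensities follow the terms of (0.209 + 0.791)^4.
P(M) = 0.209^4 = 0.001908
P(M+2) = 4 × 0.209^3 × 0.791^1 = 0.028885
P(M+4) = 6 × 0.209^2 × 0.791^2 = 0.163982
P(M+6) = 4 × 0.209^1 × 0.791^3 = 0.413748
P(M+8) = 0.791^4 = 0.391477
The M+6 peak is largest (0.413748); scaling to 100 gives 0.5 : 7.0 : 39.6 : 100.0 : 94.6.

0.5 : 7.0 : 39.6 : 100.0 : 94.6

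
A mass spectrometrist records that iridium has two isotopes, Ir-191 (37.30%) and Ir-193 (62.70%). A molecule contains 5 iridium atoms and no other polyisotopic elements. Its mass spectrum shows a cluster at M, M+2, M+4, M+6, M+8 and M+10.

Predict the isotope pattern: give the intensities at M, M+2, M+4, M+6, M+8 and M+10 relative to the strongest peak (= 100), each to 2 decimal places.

Each Ir atom is independently Ir-191 (p = 0.3730) or Ir-193 (q = 0.6270); the cluster is the binomial expansion (p + q)^5.
P(M) = 0.3730^5 = 0.007220
P(M+2) = 5 × 0.3730^4 × 0.6270^1 = 0.060684
P(M+4) = 10 × 0.3730^3 × 0.6270^2 = 0.204015
P(M+6) = 10 × 0.3730^2 × 0.6270^3 = 0.342942
P(M+8) = 5 × 0.3730^1 × 0.6270^4 = 0.288237
P(M+10) = 0.6270^5 = 0.096903
The M+6 peak is largest (0.342942); scaling to 100 gives 2.11 : 17.70 : 59.49 : 100.00 : 84.05 : 28.26.

2.11 : 17.70 : 59.49 : 100.00 : 84.05 : 28.26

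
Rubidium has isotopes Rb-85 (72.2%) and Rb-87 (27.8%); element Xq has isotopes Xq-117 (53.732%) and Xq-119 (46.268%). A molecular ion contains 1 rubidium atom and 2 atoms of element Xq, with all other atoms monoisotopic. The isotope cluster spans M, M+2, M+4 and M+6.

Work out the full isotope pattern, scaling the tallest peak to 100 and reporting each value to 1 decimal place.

Rubidium pattern (n=1): 0.7220 : 0.2780
Element Xq pattern (n=2): 0.28871278 : 0.49721444 : 0.21407278
Convolve the two distributions (both contribute in 2-u steps):
  M: 0.7220×0.28871278 = 0.208451
  M+2: 0.7220×0.49721444 + 0.2780×0.28871278 = 0.439251
  M+4: 0.7220×0.21407278 + 0.2780×0.49721444 = 0.292786
  M+6: 0.2780×0.21407278 = 0.059512
Scale to base peak (0.439251) = 100: 47.5 : 100.0 : 66.7 : 13.5

47.5 : 100.0 : 66.7 : 13.5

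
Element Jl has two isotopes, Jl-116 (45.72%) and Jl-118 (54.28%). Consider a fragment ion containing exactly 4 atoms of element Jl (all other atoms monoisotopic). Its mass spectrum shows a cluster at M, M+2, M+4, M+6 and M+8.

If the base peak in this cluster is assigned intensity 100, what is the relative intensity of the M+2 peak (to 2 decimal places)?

Term probabilities: M 0.0437, M+2 0.2075, M+4 0.3695, M+6 0.2925, M+8 0.0868. Base peak = M+4.
P(M+4) = C(4,2) × 0.4572^2 × 0.5428^2 = 6 × 0.20903184 × 0.29463184 = 0.369525 (base)
P(M+2) = C(4,1) × 0.4572^3 × 0.5428^1 = 4 × 0.09556936 × 0.5428 = 0.207500
Relative intensity = 0.207500 / 0.369525 × 100 = 56.15

56.15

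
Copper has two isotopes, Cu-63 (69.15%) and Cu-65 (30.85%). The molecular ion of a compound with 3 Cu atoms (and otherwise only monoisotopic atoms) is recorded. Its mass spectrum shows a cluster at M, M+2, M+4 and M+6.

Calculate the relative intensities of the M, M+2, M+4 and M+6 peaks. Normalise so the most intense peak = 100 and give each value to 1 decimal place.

74.7 : 100.0 : 44.6 : 6.6

The 3 Cu atoms are independent, so intensities follow the terms of (0.6915 + 0.3085)^3.
P(M) = 0.6915^3 = 0.330656
P(M+2) = 3 × 0.6915^2 × 0.3085^1 = 0.442548
P(M+4) = 3 × 0.6915^1 × 0.3085^2 = 0.197435
P(M+6) = 0.3085^3 = 0.029361
The M+2 peak is largest (0.442548); scaling to 100 gives 74.7 : 100.0 : 44.6 : 6.6.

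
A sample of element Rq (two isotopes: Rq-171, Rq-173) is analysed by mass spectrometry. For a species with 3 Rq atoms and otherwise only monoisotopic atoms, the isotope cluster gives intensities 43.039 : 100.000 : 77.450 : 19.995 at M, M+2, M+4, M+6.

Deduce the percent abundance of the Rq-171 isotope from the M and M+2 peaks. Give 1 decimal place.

56.4%

If p is the fraction of Rq that is Rq-171, then I(M+2)/I(M) = [C(3,1)·p^2·(1−p)] / p^3 = 3·(1−p)/p = 100.000/43.039 = 2.3235
(1−p)/p = 2.3235/3 = 0.7745  ⇒  p = 1/(1 + 0.7745) = 0.5635
Rq-171: 56.4%, Rq-173: 43.6%.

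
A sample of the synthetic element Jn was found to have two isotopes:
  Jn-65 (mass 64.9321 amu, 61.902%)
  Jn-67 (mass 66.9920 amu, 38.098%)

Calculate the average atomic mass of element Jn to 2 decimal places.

65.72 amu

The abundance-weighted mean is 0.61902 × 64.9321 + 0.38098 × 66.9920
= 40.19427 + 25.52261 = 65.71688 amu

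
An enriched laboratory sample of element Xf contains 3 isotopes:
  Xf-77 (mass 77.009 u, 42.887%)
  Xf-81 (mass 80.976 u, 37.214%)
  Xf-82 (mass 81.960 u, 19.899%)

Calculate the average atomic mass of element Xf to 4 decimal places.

79.4705 u

Ar = Σ fᵢ·mᵢ = 0.42887 × 77.009 + 0.37214 × 80.976 + 0.19899 × 81.960
= 33.02685 + 30.13441 + 16.30922 = 79.47048 u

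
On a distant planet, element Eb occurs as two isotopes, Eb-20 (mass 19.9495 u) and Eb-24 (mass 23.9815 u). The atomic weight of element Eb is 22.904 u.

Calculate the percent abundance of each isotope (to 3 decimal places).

Let x be the fractional abundance of Eb-20; then Eb-24 has abundance 1 − x.
19.9495·x + 23.9815·(1 − x) = 22.904
(19.9495 − 23.9815)·x = 22.904 − 23.9815
x = -1.0775 / -4.0320 = 0.26724 → 26.724% Eb-20, 73.276% Eb-24.

Eb-20: 26.724%, Eb-24: 73.276%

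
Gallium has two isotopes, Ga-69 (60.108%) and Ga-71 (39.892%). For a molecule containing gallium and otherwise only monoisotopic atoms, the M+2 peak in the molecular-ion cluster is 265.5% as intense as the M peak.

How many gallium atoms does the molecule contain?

4

With n Ga atoms, P(M+2)/P(M) = C(n,1)·p^(n−1)q / p^n = n·q/p = n · 0.39892/0.60108.
n = 2.655 × 0.60108/0.39892 = 4.00 ≈ 4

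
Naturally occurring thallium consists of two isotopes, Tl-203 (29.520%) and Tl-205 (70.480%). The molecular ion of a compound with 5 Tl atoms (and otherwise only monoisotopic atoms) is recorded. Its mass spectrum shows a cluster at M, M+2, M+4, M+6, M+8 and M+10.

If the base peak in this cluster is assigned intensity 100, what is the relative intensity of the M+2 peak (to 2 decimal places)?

Binomial terms of (0.29520 + 0.70480)^5: M 0.0022, M+2 0.0268, M+4 0.1278, M+6 0.3051, M+8 0.3642, M+10 0.1739 → M+8 is the base peak.
P(M+8) = C(5,4) × 0.29520^1 × 0.70480^4 = 5 × 0.2952 × 0.24675365 = 0.364208 (base)
P(M+2) = C(5,1) × 0.29520^4 × 0.70480^1 = 5 × 0.00759391 × 0.7048 = 0.026761
Relative intensity = 0.026761 / 0.364208 × 100 = 7.35

7.35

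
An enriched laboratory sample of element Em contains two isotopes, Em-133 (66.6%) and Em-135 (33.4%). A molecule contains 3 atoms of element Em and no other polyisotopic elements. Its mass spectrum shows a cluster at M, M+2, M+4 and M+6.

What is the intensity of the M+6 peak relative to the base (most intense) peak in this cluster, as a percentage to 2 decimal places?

8.38%

Binomial terms of (0.666 + 0.334)^3: M 0.2954, M+2 0.4444, M+4 0.2229, M+6 0.0373 → M+2 is the base peak.
P(M+2) = C(3,1) × 0.666^2 × 0.334^1 = 3 × 0.443556 × 0.3340 = 0.444443 (base)
P(M+6) = C(3,3) × 0.666^0 × 0.334^3 = 1 × 1.0000 × 0.0372597 = 0.037260
Relative intensity = 0.037260 / 0.444443 × 100 = 8.38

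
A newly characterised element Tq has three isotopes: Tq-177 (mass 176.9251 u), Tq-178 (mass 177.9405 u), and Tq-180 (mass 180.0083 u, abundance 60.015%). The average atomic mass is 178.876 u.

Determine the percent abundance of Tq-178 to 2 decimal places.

Let x and y be the fractions of Tq-177 and Tq-178. Then x + y = 1 − 0.60015 = 0.39985 and 176.9251x + 177.9405y = 178.876 − 0.60015×180.0083 = 70.844018755.
Substituting: 176.9251x + 177.9405(0.39985 − x) = 70.844018755
(176.9251 − 177.9405)x = -0.30549017  ⇒  x = 0.30086, y = 0.09899
Tq-177: 30.09%, Tq-178: 9.90%.

9.90%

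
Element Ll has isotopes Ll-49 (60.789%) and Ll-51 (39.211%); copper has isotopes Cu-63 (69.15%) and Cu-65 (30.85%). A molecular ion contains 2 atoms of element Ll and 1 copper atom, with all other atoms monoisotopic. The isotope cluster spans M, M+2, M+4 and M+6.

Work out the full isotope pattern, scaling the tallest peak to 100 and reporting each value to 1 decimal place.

Element Ll pattern (n=2): 0.36953025 : 0.4767195 : 0.15375025
Copper pattern (n=1): 0.6915 : 0.3085
Convolve the two distributions (both contribute in 2-u steps):
  M: 0.36953025×0.6915 = 0.255530
  M+2: 0.36953025×0.3085 + 0.4767195×0.6915 = 0.443652
  M+4: 0.4767195×0.3085 + 0.15375025×0.6915 = 0.253386
  M+6: 0.15375025×0.3085 = 0.047432
Scale to base peak (0.443652) = 100: 57.6 : 100.0 : 57.1 : 10.7

57.6 : 100.0 : 57.1 : 10.7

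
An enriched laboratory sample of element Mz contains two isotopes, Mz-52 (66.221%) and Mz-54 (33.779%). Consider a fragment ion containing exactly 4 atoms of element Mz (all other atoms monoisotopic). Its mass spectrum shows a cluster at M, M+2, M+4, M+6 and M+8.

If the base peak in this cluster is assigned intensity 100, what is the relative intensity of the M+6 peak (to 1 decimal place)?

26.0

Term probabilities: M 0.1923, M+2 0.3924, M+4 0.3002, M+6 0.1021, M+8 0.0130. Base peak = M+2.
P(M+2) = C(4,1) × 0.66221^3 × 0.33779^1 = 4 × 0.29039371 × 0.33779 = 0.392368 (base)
P(M+6) = C(4,3) × 0.66221^1 × 0.33779^3 = 4 × 0.66221 × 0.03854254 = 0.102093
Relative intensity = 0.102093 / 0.392368 × 100 = 26.0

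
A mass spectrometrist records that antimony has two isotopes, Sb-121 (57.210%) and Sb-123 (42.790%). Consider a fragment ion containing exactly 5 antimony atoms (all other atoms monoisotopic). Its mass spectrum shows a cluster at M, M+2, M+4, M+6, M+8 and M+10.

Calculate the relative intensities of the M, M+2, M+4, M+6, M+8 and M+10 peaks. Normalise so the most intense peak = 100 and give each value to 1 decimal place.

17.9 : 66.8 : 100.0 : 74.8 : 28.0 : 4.2

Each Sb atom is independently Sb-121 (p = 0.57210) or Sb-123 (q = 0.42790); the cluster is the binomial expansion (p + q)^5.
P(M) = 0.57210^5 = 0.061286
P(M+2) = 5 × 0.57210^4 × 0.42790^1 = 0.229192
P(M+4) = 10 × 0.57210^3 × 0.42790^2 = 0.342847
P(M+6) = 10 × 0.57210^2 × 0.42790^3 = 0.256431
P(M+8) = 5 × 0.57210^1 × 0.42790^4 = 0.095898
P(M+10) = 0.42790^5 = 0.014345
The M+4 peak is largest (0.342847); scaling to 100 gives 17.9 : 66.8 : 100.0 : 74.8 : 28.0 : 4.2.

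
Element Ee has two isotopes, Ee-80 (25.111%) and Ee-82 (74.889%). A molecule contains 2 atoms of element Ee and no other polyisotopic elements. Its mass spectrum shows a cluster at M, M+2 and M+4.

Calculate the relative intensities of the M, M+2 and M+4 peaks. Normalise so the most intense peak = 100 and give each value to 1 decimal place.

11.2 : 67.1 : 100.0

Each Ee atom is independently Ee-80 (p = 0.25111) or Ee-82 (q = 0.74889); the cluster is the binomial expansion (p + q)^2.
P(M) = 0.25111^2 = 0.063056
P(M+2) = 2 × 0.25111^1 × 0.74889^1 = 0.376108
P(M+4) = 0.74889^2 = 0.560836
The M+4 peak is largest (0.560836); scaling to 100 gives 11.2 : 67.1 : 100.0.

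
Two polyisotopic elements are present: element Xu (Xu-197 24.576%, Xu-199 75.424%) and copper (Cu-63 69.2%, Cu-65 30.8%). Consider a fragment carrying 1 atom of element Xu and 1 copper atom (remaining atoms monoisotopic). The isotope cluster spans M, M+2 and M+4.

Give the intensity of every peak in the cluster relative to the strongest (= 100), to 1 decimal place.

Element Xu pattern (n=1): 0.24576 : 0.75424
Copper pattern (n=1): 0.6920 : 0.3080
Convolve the two distributions (both contribute in 2-u steps):
  M: 0.24576×0.6920 = 0.170066
  M+2: 0.24576×0.3080 + 0.75424×0.6920 = 0.597628
  M+4: 0.75424×0.3080 = 0.232306
Scale to base peak (0.597628) = 100: 28.5 : 100.0 : 38.9

28.5 : 100.0 : 38.9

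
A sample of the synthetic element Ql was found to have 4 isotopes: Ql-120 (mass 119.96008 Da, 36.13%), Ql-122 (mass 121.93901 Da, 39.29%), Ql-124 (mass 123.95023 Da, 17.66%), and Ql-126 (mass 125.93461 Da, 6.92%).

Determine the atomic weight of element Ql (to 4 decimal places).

Average mass = Σ (abundance × isotope mass) = 0.3613 × 119.96008 + 0.3929 × 121.93901 + 0.1766 × 123.95023 + 0.0692 × 125.93461
= 43.341577 + 47.909837 + 21.889611 + 8.714675 = 121.855700 Da

121.8557 Da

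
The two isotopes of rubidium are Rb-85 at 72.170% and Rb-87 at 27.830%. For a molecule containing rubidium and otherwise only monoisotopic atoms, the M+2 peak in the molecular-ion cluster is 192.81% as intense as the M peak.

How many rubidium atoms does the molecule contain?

5

For n independent Rb atoms, I(M+2)/I(M) = n · (abundance Rb-87) / (abundance Rb-85) = n · 0.27830/0.72170.
n = 1.9281 × 0.72170/0.27830 = 5.00 ≈ 5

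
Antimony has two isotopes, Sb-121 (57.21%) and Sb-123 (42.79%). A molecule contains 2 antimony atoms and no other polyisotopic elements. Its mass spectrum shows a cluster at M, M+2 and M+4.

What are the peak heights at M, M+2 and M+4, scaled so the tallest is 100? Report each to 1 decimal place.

Expanding (0.5721 + 0.4279)^2:
P(M) = 0.5721^2 = 0.327298
P(M+2) = 2 × 0.5721^1 × 0.4279^1 = 0.489603
P(M+4) = 0.4279^2 = 0.183098
The M+2 peak is largest (0.489603); scaling to 100 gives 66.8 : 100.0 : 37.4.

66.8 : 100.0 : 37.4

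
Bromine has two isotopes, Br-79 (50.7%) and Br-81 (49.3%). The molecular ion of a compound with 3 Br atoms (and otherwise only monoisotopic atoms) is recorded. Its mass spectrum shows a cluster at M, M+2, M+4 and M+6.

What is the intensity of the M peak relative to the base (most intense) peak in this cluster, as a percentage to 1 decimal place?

Binomial terms of (0.507 + 0.493)^3: M 0.1303, M+2 0.3802, M+4 0.3697, M+6 0.1198 → M+2 is the base peak.
P(M+2) = C(3,1) × 0.507^2 × 0.493^1 = 3 × 0.257049 × 0.4930 = 0.380175 (base)
P(M) = C(3,0) × 0.507^3 × 0.493^0 = 1 × 0.13032384 × 1.0000 = 0.130324
Relative intensity = 0.130324 / 0.380175 × 100 = 34.3

34.3%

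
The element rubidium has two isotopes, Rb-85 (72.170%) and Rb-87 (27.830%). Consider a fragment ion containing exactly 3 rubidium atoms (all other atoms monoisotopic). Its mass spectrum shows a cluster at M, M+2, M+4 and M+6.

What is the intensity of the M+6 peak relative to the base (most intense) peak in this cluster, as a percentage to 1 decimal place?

(0.72170 + 0.27830)^3 gives M 0.3759, M+2 0.4349, M+4 0.1677, M+6 0.0216; the largest is M+2.
P(M+2) = C(3,1) × 0.72170^2 × 0.27830^1 = 3 × 0.52085089 × 0.2783 = 0.434858 (base)
P(M+6) = C(3,3) × 0.72170^0 × 0.27830^3 = 1 × 1.0000 × 0.02155458 = 0.021555
Relative intensity = 0.021555 / 0.434858 × 100 = 5.0

5.0%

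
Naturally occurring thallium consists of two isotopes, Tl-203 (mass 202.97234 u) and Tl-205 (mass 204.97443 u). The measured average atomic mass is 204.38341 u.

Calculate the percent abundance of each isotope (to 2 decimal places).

Writing the weighted mean with unknown fraction x of Tl-203:
202.97234·x + 204.97443·(1 − x) = 204.38341
(202.97234 − 204.97443)·x = 204.38341 − 204.97443
x = -0.59102 / -2.00209 = 0.29520 → 29.52% Tl-203, 70.48% Tl-205.

Tl-203: 29.52%, Tl-205: 70.48%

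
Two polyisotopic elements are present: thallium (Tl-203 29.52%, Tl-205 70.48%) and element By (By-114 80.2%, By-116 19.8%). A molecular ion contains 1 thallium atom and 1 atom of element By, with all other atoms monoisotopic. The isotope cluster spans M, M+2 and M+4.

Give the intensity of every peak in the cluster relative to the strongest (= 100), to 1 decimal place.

38.0 : 100.0 : 22.4

Thallium pattern (n=1): 0.2952 : 0.7048
Element By pattern (n=1): 0.8020 : 0.1980
Convolve the two distributions (both contribute in 2-u steps):
  M: 0.2952×0.8020 = 0.236750
  M+2: 0.2952×0.1980 + 0.7048×0.8020 = 0.623699
  M+4: 0.7048×0.1980 = 0.139550
Scale to base peak (0.623699) = 100: 38.0 : 100.0 : 22.4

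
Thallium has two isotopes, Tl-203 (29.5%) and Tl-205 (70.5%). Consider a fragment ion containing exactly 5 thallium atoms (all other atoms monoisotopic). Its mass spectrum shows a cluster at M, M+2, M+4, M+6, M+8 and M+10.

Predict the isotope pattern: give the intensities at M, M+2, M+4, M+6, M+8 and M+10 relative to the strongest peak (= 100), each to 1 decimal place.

Each Tl atom is independently Tl-203 (p = 0.295) or Tl-205 (q = 0.705); the cluster is the binomial expansion (p + q)^5.
P(M) = 0.295^5 = 0.002234
P(M+2) = 5 × 0.295^4 × 0.705^1 = 0.026696
P(M+4) = 10 × 0.295^3 × 0.705^2 = 0.127598
P(M+6) = 10 × 0.295^2 × 0.705^3 = 0.304938
P(M+8) = 5 × 0.295^1 × 0.705^4 = 0.364375
P(M+10) = 0.705^5 = 0.174159
The M+8 peak is largest (0.364375); scaling to 100 gives 0.6 : 7.3 : 35.0 : 83.7 : 100.0 : 47.8.

0.6 : 7.3 : 35.0 : 83.7 : 100.0 : 47.8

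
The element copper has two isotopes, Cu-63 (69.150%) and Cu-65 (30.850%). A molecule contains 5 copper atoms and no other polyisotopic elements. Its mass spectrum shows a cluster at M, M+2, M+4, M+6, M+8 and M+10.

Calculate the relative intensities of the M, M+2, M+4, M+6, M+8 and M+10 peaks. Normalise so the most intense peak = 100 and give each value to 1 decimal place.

Each Cu atom is independently Cu-63 (p = 0.69150) or Cu-65 (q = 0.30850); the cluster is the binomial expansion (p + q)^5.
P(M) = 0.69150^5 = 0.158111
P(M+2) = 5 × 0.69150^4 × 0.30850^1 = 0.352691
P(M+4) = 10 × 0.69150^3 × 0.30850^2 = 0.314693
P(M+6) = 10 × 0.69150^2 × 0.30850^3 = 0.140394
P(M+8) = 5 × 0.69150^1 × 0.30850^4 = 0.031317
P(M+10) = 0.30850^5 = 0.002794
The M+2 peak is largest (0.352691); scaling to 100 gives 44.8 : 100.0 : 89.2 : 39.8 : 8.9 : 0.8.

44.8 : 100.0 : 89.2 : 39.8 : 8.9 : 0.8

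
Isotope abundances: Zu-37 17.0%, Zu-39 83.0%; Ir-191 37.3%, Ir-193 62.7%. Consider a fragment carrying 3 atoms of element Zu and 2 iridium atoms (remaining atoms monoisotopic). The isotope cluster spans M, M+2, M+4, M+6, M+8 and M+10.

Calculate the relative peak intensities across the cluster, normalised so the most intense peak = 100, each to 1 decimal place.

0.2 : 3.0 : 20.8 : 67.1 : 100.0 : 55.4

Element Zu pattern (n=3): 0.004913 : 0.071961 : 0.351339 : 0.571787
Iridium pattern (n=2): 0.139129 : 0.467742 : 0.393129
Convolve the two distributions (both contribute in 2-u steps):
  M: 0.004913×0.139129 = 0.000684
  M+2: 0.004913×0.467742 + 0.071961×0.139129 = 0.012310
  M+4: 0.004913×0.393129 + 0.071961×0.467742 + 0.351339×0.139129 = 0.084472
  M+6: 0.071961×0.393129 + 0.351339×0.467742 + 0.571787×0.139129 = 0.272178
  M+8: 0.351339×0.393129 + 0.571787×0.467742 = 0.405570
  M+10: 0.571787×0.393129 = 0.224786
Scale to base peak (0.405570) = 100: 0.2 : 3.0 : 20.8 : 67.1 : 100.0 : 55.4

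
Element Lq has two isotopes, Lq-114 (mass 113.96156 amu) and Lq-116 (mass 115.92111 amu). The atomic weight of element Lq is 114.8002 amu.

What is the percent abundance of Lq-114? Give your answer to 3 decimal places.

57.202%

Writing the weighted mean with unknown fraction x of Lq-114:
113.96156·x + 115.92111·(1 − x) = 114.8002
(113.96156 − 115.92111)·x = 114.8002 − 115.92111
x = -1.12091 / -1.95955 = 0.57202 → 57.202% Lq-114, 42.798% Lq-116.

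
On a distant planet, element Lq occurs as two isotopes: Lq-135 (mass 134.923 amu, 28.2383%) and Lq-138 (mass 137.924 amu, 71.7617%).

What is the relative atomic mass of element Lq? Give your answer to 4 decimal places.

The abundance-weighted mean is 0.282383 × 134.923 + 0.717617 × 137.924
= 38.09996 + 98.97661 = 137.07657 amu

137.0766 amu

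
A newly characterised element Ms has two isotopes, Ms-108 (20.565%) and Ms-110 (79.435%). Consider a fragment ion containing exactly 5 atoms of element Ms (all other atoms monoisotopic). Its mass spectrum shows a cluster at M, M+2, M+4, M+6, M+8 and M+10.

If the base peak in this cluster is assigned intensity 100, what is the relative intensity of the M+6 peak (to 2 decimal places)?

51.78

(0.20565 + 0.79435)^5 gives M 0.0004, M+2 0.0071, M+4 0.0549, M+6 0.2120, M+8 0.4094, M+10 0.3163; the largest is M+8.
P(M+8) = C(5,4) × 0.20565^1 × 0.79435^4 = 5 × 0.20565 × 0.39815081 = 0.409399 (base)
P(M+6) = C(5,3) × 0.20565^2 × 0.79435^3 = 10 × 0.04229192 × 0.50122843 = 0.211979
Relative intensity = 0.211979 / 0.409399 × 100 = 51.78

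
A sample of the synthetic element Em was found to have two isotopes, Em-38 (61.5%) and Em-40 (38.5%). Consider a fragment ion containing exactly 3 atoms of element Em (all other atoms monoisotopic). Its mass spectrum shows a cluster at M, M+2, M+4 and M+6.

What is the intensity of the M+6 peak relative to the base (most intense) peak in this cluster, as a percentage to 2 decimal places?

13.06%

Term probabilities: M 0.2326, M+2 0.4368, M+4 0.2735, M+6 0.0571. Base peak = M+2.
P(M+2) = C(3,1) × 0.615^2 × 0.385^1 = 3 × 0.378225 × 0.3850 = 0.436850 (base)
P(M+6) = C(3,3) × 0.615^0 × 0.385^3 = 1 × 1.0000 × 0.05706663 = 0.057067
Relative intensity = 0.057067 / 0.436850 × 100 = 13.06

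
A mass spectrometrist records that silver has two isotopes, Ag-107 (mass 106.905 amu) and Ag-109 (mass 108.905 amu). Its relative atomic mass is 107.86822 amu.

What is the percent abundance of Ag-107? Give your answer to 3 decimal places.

51.839%

Writing the weighted mean with unknown fraction x of Ag-107:
106.905·x + 108.905·(1 − x) = 107.86822
(106.905 − 108.905)·x = 107.86822 − 108.905
x = -1.03678 / -2.000 = 0.51839 → 51.839% Ag-107, 48.161% Ag-109.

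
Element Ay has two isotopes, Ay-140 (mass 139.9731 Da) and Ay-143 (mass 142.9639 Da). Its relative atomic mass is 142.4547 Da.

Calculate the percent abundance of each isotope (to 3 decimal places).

Let x be the fractional abundance of Ay-140; then Ay-143 has abundance 1 − x.
139.9731·x + 142.9639·(1 − x) = 142.4547
(139.9731 − 142.9639)·x = 142.4547 − 142.9639
x = -0.5092 / -2.9908 = 0.17026 → 17.026% Ay-140, 82.974% Ay-143.

Ay-140: 17.026%, Ay-143: 82.974%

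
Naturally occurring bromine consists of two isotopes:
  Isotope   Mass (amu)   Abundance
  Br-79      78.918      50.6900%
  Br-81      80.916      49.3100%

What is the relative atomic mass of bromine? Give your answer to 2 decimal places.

79.90 amu

Ar = Σ fᵢ·mᵢ = 0.506900 × 78.918 + 0.493100 × 80.916
= 40.0035 + 39.8997 = 79.9032 amu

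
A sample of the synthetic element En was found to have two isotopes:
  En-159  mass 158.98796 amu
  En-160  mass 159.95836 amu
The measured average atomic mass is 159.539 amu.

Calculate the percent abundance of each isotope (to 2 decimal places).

En-159: 43.22%, En-160: 56.78%

With x = fraction of En-159 (so En-160 is 1 − x):
158.98796·x + 159.95836·(1 − x) = 159.539
(158.98796 − 159.95836)·x = 159.539 − 159.95836
x = -0.41936 / -0.97040 = 0.43215 → 43.22% En-159, 56.78% En-160.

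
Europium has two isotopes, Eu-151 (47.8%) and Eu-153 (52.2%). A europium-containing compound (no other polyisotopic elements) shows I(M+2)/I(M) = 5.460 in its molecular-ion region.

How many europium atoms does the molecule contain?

5

With n Eu atoms, P(M+2)/P(M) = C(n,1)·p^(n−1)q / p^n = n·q/p = n · 0.522/0.478.
n = 5.460 × 0.478/0.522 = 5.00 ≈ 5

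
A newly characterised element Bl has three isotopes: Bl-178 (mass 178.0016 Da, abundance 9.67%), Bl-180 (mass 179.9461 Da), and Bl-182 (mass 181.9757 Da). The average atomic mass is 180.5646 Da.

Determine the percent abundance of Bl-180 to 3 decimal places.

50.591%

Let x and y be the fractions of Bl-180 and Bl-182. Then x + y = 1 − 0.0967 = 0.9033 and 179.9461x + 181.9757y = 180.5646 − 0.0967×178.0016 = 163.35184528.
Substituting: 179.9461x + 181.9757(0.9033 − x) = 163.35184528
(179.9461 − 181.9757)x = -1.02680453  ⇒  x = 0.50591, y = 0.39739
Bl-180: 50.591%, Bl-182: 39.739%.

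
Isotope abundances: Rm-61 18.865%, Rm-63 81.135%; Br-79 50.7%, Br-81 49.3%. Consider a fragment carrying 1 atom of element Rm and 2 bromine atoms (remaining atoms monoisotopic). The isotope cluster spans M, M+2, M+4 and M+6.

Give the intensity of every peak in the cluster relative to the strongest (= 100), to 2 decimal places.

Element Rm pattern (n=1): 0.18865 : 0.81135
Bromine pattern (n=2): 0.257049 : 0.499902 : 0.243049
Convolve the two distributions (both contribute in 2-u steps):
  M: 0.18865×0.257049 = 0.048492
  M+2: 0.18865×0.499902 + 0.81135×0.257049 = 0.302863
  M+4: 0.18865×0.243049 + 0.81135×0.499902 = 0.451447
  M+6: 0.81135×0.243049 = 0.197198
Scale to base peak (0.451447) = 100: 10.74 : 67.09 : 100.00 : 43.68

10.74 : 67.09 : 100.00 : 43.68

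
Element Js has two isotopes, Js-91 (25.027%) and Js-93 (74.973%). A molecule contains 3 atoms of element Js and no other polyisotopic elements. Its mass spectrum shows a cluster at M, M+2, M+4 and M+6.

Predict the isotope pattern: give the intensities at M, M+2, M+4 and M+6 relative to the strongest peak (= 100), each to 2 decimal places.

Each Js atom is independently Js-91 (p = 0.25027) or Js-93 (q = 0.74973); the cluster is the binomial expansion (p + q)^3.
P(M) = 0.25027^3 = 0.015676
P(M+2) = 3 × 0.25027^2 × 0.74973^1 = 0.140878
P(M+4) = 3 × 0.25027^1 × 0.74973^2 = 0.422027
P(M+6) = 0.74973^3 = 0.421420
The M+4 peak is largest (0.422027); scaling to 100 gives 3.71 : 33.38 : 100.00 : 99.86.

3.71 : 33.38 : 100.00 : 99.86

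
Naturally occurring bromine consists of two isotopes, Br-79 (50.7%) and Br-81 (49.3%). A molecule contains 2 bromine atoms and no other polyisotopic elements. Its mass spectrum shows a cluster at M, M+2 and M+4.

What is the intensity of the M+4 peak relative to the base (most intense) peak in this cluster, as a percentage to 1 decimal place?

Term probabilities: M 0.2570, M+2 0.4999, M+4 0.2430. Base peak = M+2.
P(M+2) = C(2,1) × 0.507^1 × 0.493^1 = 2 × 0.5070 × 0.4930 = 0.499902 (base)
P(M+4) = C(2,2) × 0.507^0 × 0.493^2 = 1 × 1.0000 × 0.243049 = 0.243049
Relative intensity = 0.243049 / 0.499902 × 100 = 48.6

48.6%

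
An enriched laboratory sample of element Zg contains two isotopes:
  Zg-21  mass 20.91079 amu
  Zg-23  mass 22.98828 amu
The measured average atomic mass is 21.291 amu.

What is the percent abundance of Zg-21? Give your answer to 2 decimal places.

81.70%

Writing the weighted mean with unknown fraction x of Zg-21:
20.91079·x + 22.98828·(1 − x) = 21.291
(20.91079 − 22.98828)·x = 21.291 − 22.98828
x = -1.69728 / -2.07749 = 0.81699 → 81.70% Zg-21, 18.30% Zg-23.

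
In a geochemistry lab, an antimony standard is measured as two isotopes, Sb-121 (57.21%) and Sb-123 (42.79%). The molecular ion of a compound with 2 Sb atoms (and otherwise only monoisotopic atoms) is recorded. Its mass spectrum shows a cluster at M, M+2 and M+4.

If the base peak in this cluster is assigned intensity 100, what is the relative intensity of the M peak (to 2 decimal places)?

66.85

Binomial terms of (0.5721 + 0.4279)^2: M 0.3273, M+2 0.4896, M+4 0.1831 → M+2 is the base peak.
P(M+2) = C(2,1) × 0.5721^1 × 0.4279^1 = 2 × 0.5721 × 0.4279 = 0.489603 (base)
P(M) = C(2,0) × 0.5721^2 × 0.4279^0 = 1 × 0.32729841 × 1.0000 = 0.327298
Relative intensity = 0.327298 / 0.489603 × 100 = 66.85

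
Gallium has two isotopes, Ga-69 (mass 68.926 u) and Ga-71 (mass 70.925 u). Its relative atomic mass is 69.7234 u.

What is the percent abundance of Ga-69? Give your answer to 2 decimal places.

Let x be the fractional abundance of Ga-69; then Ga-71 has abundance 1 − x.
68.926·x + 70.925·(1 − x) = 69.7234
(68.926 − 70.925)·x = 69.7234 − 70.925
x = -1.2016 / -1.999 = 0.60110 → 60.11% Ga-69, 39.89% Ga-71.

60.11%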